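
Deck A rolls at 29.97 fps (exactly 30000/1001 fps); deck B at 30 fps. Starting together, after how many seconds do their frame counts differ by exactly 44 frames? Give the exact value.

22022/15 seconds

The gap grows by |30 − 30000/1001| = 30/1001 frames per second.
Time for a 44-frame gap: 44 ÷ (30/1001) = 22022/15 s.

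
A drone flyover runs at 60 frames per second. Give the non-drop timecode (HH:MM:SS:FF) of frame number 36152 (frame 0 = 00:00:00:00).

00:10:02:32

36152 ÷ 60 = 602 full seconds, remainder 32 frames.
602 s = 0 h 10 min 2 s.
Timecode: 00:10:02:32.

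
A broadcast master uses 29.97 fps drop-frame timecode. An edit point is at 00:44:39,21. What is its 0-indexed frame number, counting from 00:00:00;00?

As if non-drop at 30 labels/s: (0 × 3600 + 44 × 60 + 39) × 30 + 21 = 80391.
Minute boundaries passed: 44; those not divisible by 10: 44 − 4 = 40; dropped labels = 2 × 40 = 80.
Actual frame index = 80391 − 80 = 80311.

80311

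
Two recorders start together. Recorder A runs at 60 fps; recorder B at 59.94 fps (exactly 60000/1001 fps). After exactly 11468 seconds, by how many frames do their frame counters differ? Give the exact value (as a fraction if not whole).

688080/1001 frames

A emits 60 × 11468 = 688080 frames; B emits 60000/1001 × 11468 = 688080000/1001.
Difference = 688080/1001 frames (≈ 687.3926); B is behind A.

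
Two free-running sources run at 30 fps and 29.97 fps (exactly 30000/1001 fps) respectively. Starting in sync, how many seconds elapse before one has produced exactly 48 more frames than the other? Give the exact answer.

1601.6 seconds

The gap grows by |30000/1001 − 30| = 30/1001 frames per second.
Time for a 48-frame gap: 48 ÷ (30/1001) = 1601.6 s.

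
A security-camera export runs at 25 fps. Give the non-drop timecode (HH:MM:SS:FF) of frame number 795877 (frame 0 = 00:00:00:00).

08:50:35:02

795877 ÷ 25 = 31835 full seconds, remainder 2 frames.
31835 s = 8 h 50 min 35 s.
Timecode: 08:50:35:02.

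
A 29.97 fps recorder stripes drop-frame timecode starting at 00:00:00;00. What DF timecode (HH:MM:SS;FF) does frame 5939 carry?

00:03:18;05

Ten DF minutes hold 17982 frames, so frame 5939 lies in block 0 (frames 0–17981) with 5939 frames into that block.
The block's first minute is 1800 frames and the rest 1798 each; 5939 frames reaches minute 3, so 0 × 18 + 3 × 2 = 6 labels have been skipped so far.
Adding those back, label number 5939 + 6 = 5945 at 30 labels/s is 198 s + 5 f = 0 h 3 min 18 s frame 5, i.e. 00:03:18;05.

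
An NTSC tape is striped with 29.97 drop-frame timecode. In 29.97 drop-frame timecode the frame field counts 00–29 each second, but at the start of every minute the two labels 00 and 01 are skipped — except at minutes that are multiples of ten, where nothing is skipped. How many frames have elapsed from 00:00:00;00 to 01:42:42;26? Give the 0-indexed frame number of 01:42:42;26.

184702

As if non-drop at 30 labels/s: (1 × 3600 + 42 × 60 + 42) × 30 + 26 = 184886.
Minute boundaries passed: 102; those not divisible by 10: 102 − 10 = 92; dropped labels = 2 × 92 = 184.
Actual frame index = 184886 − 184 = 184702.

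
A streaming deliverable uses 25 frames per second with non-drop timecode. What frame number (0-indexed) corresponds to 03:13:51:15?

Total seconds to the label: (3 × 3600 + 13 × 60 + 51) = 11631.
Frame index = 11631 × 25 + 15 = 290790.

frame 290790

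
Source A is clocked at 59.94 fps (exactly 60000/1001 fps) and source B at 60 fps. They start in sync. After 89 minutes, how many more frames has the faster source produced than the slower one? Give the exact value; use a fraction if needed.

89 min = 5340 s.
A emits 60000/1001 × 5340 = 320400000/1001 frames; B emits 60 × 5340 = 320400.
Difference = 320400/1001 frames (≈ 320.0799); B is ahead of A.

320400/1001 frames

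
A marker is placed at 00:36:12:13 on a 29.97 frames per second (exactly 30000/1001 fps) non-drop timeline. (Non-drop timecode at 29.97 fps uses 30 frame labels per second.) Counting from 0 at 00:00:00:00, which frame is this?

Total seconds to the label: (0 × 3600 + 36 × 60 + 12) = 2172.
Frame index = 2172 × 30 + 13 = 65173.

frame 65173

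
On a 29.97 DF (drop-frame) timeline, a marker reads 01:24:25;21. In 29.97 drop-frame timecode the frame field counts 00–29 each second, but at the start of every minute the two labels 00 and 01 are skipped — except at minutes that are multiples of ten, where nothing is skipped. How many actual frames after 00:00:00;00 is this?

151819

As if non-drop at 30 labels/s: (1 × 3600 + 24 × 60 + 25) × 30 + 21 = 151971.
Minute boundaries passed: 84; those not divisible by 10: 84 − 8 = 76; dropped labels = 2 × 76 = 152.
Actual frame index = 151971 − 152 = 151819.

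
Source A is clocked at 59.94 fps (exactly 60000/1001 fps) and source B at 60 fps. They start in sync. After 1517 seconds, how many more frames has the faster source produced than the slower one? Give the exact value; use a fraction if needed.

91020/1001 frames

A emits 60000/1001 × 1517 = 91020000/1001 frames; B emits 60 × 1517 = 91020.
Difference = 91020/1001 frames (≈ 90.9291); B is ahead of A.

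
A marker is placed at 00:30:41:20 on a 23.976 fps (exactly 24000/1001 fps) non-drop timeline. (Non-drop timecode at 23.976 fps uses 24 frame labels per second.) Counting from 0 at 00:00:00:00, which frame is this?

frame 44204

Total seconds to the label: (0 × 3600 + 30 × 60 + 41) = 1841.
Frame index = 1841 × 24 + 20 = 44204.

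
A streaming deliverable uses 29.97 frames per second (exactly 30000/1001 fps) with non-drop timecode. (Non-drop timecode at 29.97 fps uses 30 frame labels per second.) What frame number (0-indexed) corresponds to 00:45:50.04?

82504

Total seconds to the label: (0 × 3600 + 45 × 60 + 50) = 2750.
Frame index = 2750 × 30 + 4 = 82504.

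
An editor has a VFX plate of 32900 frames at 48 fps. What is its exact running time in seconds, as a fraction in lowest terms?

8225/12 seconds

Running time = 32900 ÷ (48) = 32900 × 1/48 = 8225/12 s.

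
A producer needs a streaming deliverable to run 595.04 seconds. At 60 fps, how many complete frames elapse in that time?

Frames = 595.04 × 60 = 178512/5 ≈ 35702.4000.
Complete frames: 35702.

35702 frames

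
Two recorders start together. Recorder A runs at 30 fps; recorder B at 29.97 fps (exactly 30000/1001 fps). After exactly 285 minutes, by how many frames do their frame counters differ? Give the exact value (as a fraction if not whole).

285 min = 17100 s.
A emits 30 × 17100 = 513000 frames; B emits 30000/1001 × 17100 = 513000000/1001.
Difference = 513000/1001 frames (≈ 512.4875); B is behind A.

513000/1001 frames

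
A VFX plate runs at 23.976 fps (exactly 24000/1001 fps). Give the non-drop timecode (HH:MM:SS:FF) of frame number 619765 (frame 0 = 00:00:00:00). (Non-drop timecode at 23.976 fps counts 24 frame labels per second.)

619765 ÷ 24 = 25823 full seconds, remainder 13 frames.
25823 s = 7 h 10 min 23 s.
Timecode: 07:10:23:13.

07:10:23:13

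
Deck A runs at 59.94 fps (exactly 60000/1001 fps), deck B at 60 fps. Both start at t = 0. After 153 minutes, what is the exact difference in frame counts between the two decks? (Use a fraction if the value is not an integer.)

153 min = 9180 s.
A emits 60000/1001 × 9180 = 550800000/1001 frames; B emits 60 × 9180 = 550800.
Difference = 550800/1001 frames (≈ 550.2498); B is ahead of A.

550800/1001 frames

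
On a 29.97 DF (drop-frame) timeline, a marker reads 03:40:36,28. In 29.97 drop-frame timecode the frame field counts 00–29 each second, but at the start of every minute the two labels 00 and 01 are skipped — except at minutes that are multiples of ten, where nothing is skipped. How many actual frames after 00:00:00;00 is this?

396712

As if non-drop at 30 labels/s: (3 × 3600 + 40 × 60 + 36) × 30 + 28 = 397108.
Minute boundaries passed: 220; those not divisible by 10: 220 − 22 = 198; dropped labels = 2 × 198 = 396.
Actual frame index = 397108 − 396 = 396712.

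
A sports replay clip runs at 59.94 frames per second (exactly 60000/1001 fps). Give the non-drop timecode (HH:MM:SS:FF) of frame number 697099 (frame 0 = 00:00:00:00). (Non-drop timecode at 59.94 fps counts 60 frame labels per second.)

03:13:38:19

697099 ÷ 60 = 11618 full seconds, remainder 19 frames.
11618 s = 3 h 13 min 38 s.
Timecode: 03:13:38:19.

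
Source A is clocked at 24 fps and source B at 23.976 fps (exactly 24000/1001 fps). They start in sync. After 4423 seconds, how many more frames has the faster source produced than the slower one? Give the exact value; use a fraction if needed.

A emits 24 × 4423 = 106152 frames; B emits 24000/1001 × 4423 = 106152000/1001.
Difference = 106152/1001 frames (≈ 106.0460); B is behind A.

106152/1001 frames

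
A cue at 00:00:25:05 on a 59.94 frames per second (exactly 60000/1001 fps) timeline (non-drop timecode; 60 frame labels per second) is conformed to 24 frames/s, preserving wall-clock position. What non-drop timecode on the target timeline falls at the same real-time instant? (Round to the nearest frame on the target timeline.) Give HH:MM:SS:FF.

00:00:25:03

Source frame index: (0×3600 + 0×60 + 25) × 60 + 5 = 1505.
Real time: 1505 / (60000/1001) = 301301/12000 s.
Target frame: (301301/12000) × (24) = 301301/500 ≈ 602.602 → 603.
At 24 labels/s: frame 603 → 00:00:25:03.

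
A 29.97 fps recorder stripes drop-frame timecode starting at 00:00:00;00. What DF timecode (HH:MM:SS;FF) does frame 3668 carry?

Each 10-minute DF block holds 10 × 60 × 30 − 9 × 2 = 17982 frames. 3668 ÷ 17982 → 0 full blocks, remainder 3668.
Within the partial block the first minute is 1800 frames and each further minute 1798, so 2 further minute boundaries passed. Total skipped labels = 18 × 0 + 2 × 2 = 4.
Non-drop label index = 3668 + 4 = 3672; at 30 labels/s that is 00:02:02:12, i.e. DF 00:02:02;12.

00:02:02;12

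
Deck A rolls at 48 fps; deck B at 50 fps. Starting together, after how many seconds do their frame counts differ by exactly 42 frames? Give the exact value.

21 seconds

The gap grows by |50 − 48| = 2 frames per second.
Time for a 42-frame gap: 42 ÷ (2) = 21 s.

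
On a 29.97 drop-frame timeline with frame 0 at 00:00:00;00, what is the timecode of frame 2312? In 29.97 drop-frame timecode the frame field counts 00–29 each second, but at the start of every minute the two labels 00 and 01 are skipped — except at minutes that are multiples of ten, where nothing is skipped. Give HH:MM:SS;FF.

00:01:17;04

Each 10-minute DF block holds 10 × 60 × 30 − 9 × 2 = 17982 frames. 2312 ÷ 17982 → 0 full blocks, remainder 2312.
Within the partial block the first minute is 1800 frames and each further minute 1798, so 1 further minute boundary passed. Total skipped labels = 18 × 0 + 2 × 1 = 2.
Non-drop label index = 2312 + 2 = 2314; at 30 labels/s that is 00:01:17:04, i.e. DF 00:01:17;04.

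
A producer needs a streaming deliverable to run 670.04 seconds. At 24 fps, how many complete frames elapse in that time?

Frames = 670.04 × 24 = 402024/25 ≈ 16080.9600.
Complete frames: 16080.

16080 frames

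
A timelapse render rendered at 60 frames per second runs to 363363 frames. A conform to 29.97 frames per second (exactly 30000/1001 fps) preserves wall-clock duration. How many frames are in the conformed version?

181500 frames

Target frames = source frames × (target rate / source rate) = 363363 × (30000/1001)/(60) = 363363 × 500/1001 = 181500.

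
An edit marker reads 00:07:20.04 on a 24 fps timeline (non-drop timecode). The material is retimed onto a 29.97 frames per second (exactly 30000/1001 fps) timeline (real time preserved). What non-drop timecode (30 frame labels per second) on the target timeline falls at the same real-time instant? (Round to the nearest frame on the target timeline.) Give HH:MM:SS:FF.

Source frame index: (0×3600 + 7×60 + 20) × 24 + 4 = 10564.
Real time: 10564 / (24) = 2641/6 s.
Target frame: (2641/6) × (30000/1001) = 13205000/1001 ≈ 13191.808 → 13192.
At 30 labels/s: frame 13192 → 00:07:19:22.

00:07:19:22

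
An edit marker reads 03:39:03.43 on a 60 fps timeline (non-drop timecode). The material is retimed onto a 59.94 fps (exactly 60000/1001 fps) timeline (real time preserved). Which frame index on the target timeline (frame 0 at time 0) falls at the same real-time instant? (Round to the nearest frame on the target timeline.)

frame 787835

Source frame index: (3×3600 + 39×60 + 3) × 60 + 43 = 788623.
Real time: 788623 / (60) = 788623/60 s.
Target frame: (788623/60) × (60000/1001) = 71693000/91 ≈ 787835.165 → 787835.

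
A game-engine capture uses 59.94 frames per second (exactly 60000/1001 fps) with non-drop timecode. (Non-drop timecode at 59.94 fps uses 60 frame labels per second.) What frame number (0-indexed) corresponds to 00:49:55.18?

179718

Total seconds to the label: (0 × 3600 + 49 × 60 + 55) = 2995.
Frame index = 2995 × 60 + 18 = 179718.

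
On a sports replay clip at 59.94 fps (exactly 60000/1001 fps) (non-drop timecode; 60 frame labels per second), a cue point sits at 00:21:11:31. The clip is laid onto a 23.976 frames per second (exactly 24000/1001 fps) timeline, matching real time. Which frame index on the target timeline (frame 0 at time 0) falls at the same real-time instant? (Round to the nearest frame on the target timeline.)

Source frame index: (0×3600 + 21×60 + 11) × 60 + 31 = 76291.
Real time: 76291 / (60000/1001) = 76367291/60000 s.
Target frame: (76367291/60000) × (24000/1001) = 152582/5 ≈ 30516.400 → 30516.

frame 30516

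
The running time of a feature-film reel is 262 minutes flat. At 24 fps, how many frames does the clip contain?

377280 frames

262 min = 15720 s.
Frames = 15720 × 24 = 377280.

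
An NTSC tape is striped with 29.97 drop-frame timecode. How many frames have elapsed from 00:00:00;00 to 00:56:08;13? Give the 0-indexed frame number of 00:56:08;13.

100951

Complete 10-minute blocks: 5, each 17982 frames → 89910.
Remaining 6 whole minutes in the current block: 1800 + 5 × 1798 = 10790 frames.
Within the current minute: 8 × 30 + 13 − 2 = 251 (labels ;00/;01 skipped at this minute). Total = 89910 + 10790 + 251 = 100951.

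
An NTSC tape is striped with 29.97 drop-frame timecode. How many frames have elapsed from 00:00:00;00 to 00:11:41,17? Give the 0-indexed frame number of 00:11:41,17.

21027

As if non-drop at 30 labels/s: (0 × 3600 + 11 × 60 + 41) × 30 + 17 = 21047.
Minute boundaries passed: 11; those not divisible by 10: 11 − 1 = 10; dropped labels = 2 × 10 = 20.
Actual frame index = 21047 − 20 = 21027.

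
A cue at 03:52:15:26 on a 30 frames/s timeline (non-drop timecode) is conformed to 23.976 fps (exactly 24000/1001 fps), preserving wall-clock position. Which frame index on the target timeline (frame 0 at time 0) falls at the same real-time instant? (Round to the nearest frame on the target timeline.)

Source frame index: (3×3600 + 52×60 + 15) × 30 + 26 = 418076.
Real time: 418076 / (30) = 209038/15 s.
Target frame: (209038/15) × (24000/1001) = 334460800/1001 ≈ 334126.673 → 334127.

frame 334127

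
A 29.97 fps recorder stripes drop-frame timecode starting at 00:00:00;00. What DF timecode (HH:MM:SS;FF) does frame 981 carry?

00:00:32;21

Ten DF minutes hold 17982 frames, so frame 981 lies in block 0 (frames 0–17981) with 981 frames into that block.
The block's first minute is 1800 frames and the rest 1798 each; 981 frames reaches minute 0, so 0 × 18 + 0 × 2 = 0 labels have been skipped so far.
Adding those back, label number 981 + 0 = 981 at 30 labels/s is 32 s + 21 f = 0 h 0 min 32 s frame 21, i.e. 00:00:32;21.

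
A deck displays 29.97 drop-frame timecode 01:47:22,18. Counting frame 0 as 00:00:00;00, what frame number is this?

As if non-drop at 30 labels/s: (1 × 3600 + 47 × 60 + 22) × 30 + 18 = 193278.
Minute boundaries passed: 107; those not divisible by 10: 107 − 10 = 97; dropped labels = 2 × 97 = 194.
Actual frame index = 193278 − 194 = 193084.

193084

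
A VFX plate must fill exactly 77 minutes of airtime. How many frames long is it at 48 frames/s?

77 min = 4620 s.
Frames = 4620 × 48 = 221760.

221760 frames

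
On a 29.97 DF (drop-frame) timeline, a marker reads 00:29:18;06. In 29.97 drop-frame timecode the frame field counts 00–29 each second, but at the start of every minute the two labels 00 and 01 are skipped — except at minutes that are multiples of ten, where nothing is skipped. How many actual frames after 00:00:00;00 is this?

Complete 10-minute blocks: 2, each 17982 frames → 35964.
Remaining 9 whole minutes in the current block: 1800 + 8 × 1798 = 16184 frames.
Within the current minute: 18 × 30 + 6 − 2 = 544 (labels ;00/;01 skipped at this minute). Total = 35964 + 16184 + 544 = 52692.

52692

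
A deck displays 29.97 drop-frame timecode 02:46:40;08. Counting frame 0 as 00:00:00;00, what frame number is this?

299708

Complete 10-minute blocks: 16, each 17982 frames → 287712.
Remaining 6 whole minutes in the current block: 1800 + 5 × 1798 = 10790 frames.
Within the current minute: 40 × 30 + 8 − 2 = 1206 (labels ;00/;01 skipped at this minute). Total = 287712 + 10790 + 1206 = 299708.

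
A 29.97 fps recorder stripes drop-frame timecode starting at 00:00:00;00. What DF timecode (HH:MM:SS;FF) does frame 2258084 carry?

20:55:44;24

Each 10-minute DF block holds 10 × 60 × 30 − 9 × 2 = 17982 frames. 2258084 ÷ 17982 → 125 full blocks, remainder 10334.
Within the partial block the first minute is 1800 frames and each further minute 1798, so 5 further minute boundaries passed. Total skipped labels = 18 × 125 + 2 × 5 = 2260.
Non-drop label index = 2258084 + 2260 = 2260344; at 30 labels/s that is 20:55:44:24, i.e. DF 20:55:44;24.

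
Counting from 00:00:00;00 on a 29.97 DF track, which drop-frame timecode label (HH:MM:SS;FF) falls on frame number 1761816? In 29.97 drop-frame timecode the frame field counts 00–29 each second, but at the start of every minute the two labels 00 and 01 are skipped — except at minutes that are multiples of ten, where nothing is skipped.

16:19:46;00

Each 10-minute DF block holds 10 × 60 × 30 − 9 × 2 = 17982 frames. 1761816 ÷ 17982 → 97 full blocks, remainder 17562.
Within the partial block the first minute is 1800 frames and each further minute 1798, so 9 further minute boundaries passed. Total skipped labels = 18 × 97 + 2 × 9 = 1764.
Non-drop label index = 1761816 + 1764 = 1763580; at 30 labels/s that is 16:19:46:00, i.e. DF 16:19:46;00.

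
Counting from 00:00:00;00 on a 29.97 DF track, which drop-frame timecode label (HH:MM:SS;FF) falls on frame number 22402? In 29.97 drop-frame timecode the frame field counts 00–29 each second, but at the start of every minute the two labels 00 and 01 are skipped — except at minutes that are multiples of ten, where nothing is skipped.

Each 10-minute DF block holds 10 × 60 × 30 − 9 × 2 = 17982 frames. 22402 ÷ 17982 → 1 full block, remainder 4420.
Within the partial block the first minute is 1800 frames and each further minute 1798, so 2 further minute boundaries passed. Total skipped labels = 18 × 1 + 2 × 2 = 22.
Non-drop label index = 22402 + 22 = 22424; at 30 labels/s that is 00:12:27:14, i.e. DF 00:12:27;14.

00:12:27;14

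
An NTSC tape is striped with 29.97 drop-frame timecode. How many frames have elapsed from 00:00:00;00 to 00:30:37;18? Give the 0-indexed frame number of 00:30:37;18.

Complete 10-minute blocks: 3, each 17982 frames → 53946.
Remaining 0 whole minutes in the current block: 0 frames.
Within the current minute: 37 × 30 + 18 = 1128. Total = 53946 + 0 + 1128 = 55074.

55074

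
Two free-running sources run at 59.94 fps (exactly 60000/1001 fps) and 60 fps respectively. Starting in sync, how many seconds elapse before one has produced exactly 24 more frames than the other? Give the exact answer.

400.4 seconds

The gap grows by |60 − 60000/1001| = 60/1001 frames per second.
Time for a 24-frame gap: 24 ÷ (60/1001) = 400.4 s.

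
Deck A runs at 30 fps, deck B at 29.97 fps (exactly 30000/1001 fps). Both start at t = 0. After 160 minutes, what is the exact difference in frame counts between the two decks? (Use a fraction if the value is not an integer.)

160 min = 9600 s.
A emits 30 × 9600 = 288000 frames; B emits 30000/1001 × 9600 = 288000000/1001.
Difference = 288000/1001 frames (≈ 287.7123); B is behind A.

288000/1001 frames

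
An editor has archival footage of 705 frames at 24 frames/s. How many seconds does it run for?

29.375 seconds

Running time = 705 / (24) = 29.375 s.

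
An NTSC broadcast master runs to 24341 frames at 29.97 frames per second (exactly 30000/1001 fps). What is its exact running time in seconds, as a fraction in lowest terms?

24365341/30000 seconds

Running time = 24341 ÷ (30000/1001) = 24341 × 1001/30000 = 24365341/30000 s.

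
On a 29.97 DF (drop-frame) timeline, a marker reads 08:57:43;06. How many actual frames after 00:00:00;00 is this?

966928

As if non-drop at 30 labels/s: (8 × 3600 + 57 × 60 + 43) × 30 + 6 = 967896.
Minute boundaries passed: 537; those not divisible by 10: 537 − 53 = 484; dropped labels = 2 × 484 = 968.
Actual frame index = 967896 − 968 = 966928.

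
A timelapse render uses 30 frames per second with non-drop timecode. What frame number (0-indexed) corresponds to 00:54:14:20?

97640

Total seconds to the label: (0 × 3600 + 54 × 60 + 14) = 3254.
Frame index = 3254 × 30 + 20 = 97640.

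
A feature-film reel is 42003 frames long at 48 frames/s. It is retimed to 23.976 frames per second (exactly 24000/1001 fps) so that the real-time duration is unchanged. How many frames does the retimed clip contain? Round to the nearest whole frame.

Frames at target rate = 42003 × (24000/1001) / (48) = 1615500/77 ≈ 20980.519.
Nearest whole frame: 20981.

20981 frames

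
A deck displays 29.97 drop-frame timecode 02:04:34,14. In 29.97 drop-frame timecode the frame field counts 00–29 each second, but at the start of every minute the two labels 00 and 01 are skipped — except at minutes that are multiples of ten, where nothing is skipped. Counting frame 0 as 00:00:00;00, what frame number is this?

224010

As if non-drop at 30 labels/s: (2 × 3600 + 4 × 60 + 34) × 30 + 14 = 224234.
Minute boundaries passed: 124; those not divisible by 10: 124 − 12 = 112; dropped labels = 2 × 112 = 224.
Actual frame index = 224234 − 224 = 224010.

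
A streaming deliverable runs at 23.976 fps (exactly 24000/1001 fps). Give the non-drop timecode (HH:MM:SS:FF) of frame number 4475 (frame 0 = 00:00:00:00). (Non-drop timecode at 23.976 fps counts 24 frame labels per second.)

4475 ÷ 24 = 186 full seconds, remainder 11 frames.
186 s = 0 h 3 min 6 s.
Timecode: 00:03:06:11.

00:03:06:11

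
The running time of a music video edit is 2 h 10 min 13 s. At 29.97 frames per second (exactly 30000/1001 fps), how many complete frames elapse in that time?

234155 frames

2 h 10 min 13 s = 7813 s.
Frames = 7813 × 30000/1001 = 18030000/77 ≈ 234155.8442.
Complete frames: 234155.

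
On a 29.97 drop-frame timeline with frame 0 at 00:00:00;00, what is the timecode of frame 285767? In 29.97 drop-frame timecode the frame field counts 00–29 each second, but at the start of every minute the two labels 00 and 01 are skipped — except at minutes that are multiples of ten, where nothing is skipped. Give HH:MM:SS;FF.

02:38:55;03

Each 10-minute DF block holds 10 × 60 × 30 − 9 × 2 = 17982 frames. 285767 ÷ 17982 → 15 full blocks, remainder 16037.
Within the partial block the first minute is 1800 frames and each further minute 1798, so 8 further minute boundaries passed. Total skipped labels = 18 × 15 + 2 × 8 = 286.
Non-drop label index = 285767 + 286 = 286053; at 30 labels/s that is 02:38:55:03, i.e. DF 02:38:55;03.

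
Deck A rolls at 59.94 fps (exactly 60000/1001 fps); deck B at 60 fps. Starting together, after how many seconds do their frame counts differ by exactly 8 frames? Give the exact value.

The gap grows by |60 − 60000/1001| = 60/1001 frames per second.
Time for a 8-frame gap: 8 ÷ (60/1001) = 2002/15 s.

2002/15 seconds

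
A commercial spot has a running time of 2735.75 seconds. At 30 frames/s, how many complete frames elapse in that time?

Frames = 2735.75 × 30 = 164145/2 ≈ 82072.5000.
Complete frames: 82072.

82072 frames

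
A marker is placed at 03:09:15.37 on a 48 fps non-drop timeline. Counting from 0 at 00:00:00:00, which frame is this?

545077

Total seconds to the label: (3 × 3600 + 9 × 60 + 15) = 11355.
Frame index = 11355 × 48 + 37 = 545077.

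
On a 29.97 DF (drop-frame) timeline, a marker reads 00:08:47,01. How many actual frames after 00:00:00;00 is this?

Complete 10-minute blocks: 0, each 17982 frames → 0.
Remaining 8 whole minutes in the current block: 1800 + 7 × 1798 = 14386 frames.
Within the current minute: 47 × 30 + 1 − 2 = 1409 (labels ;00/;01 skipped at this minute). Total = 0 + 14386 + 1409 = 15795.

15795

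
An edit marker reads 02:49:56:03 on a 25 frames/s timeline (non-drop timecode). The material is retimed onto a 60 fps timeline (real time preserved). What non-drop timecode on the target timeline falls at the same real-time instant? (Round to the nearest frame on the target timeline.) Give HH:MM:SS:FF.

Source frame index: (2×3600 + 49×60 + 56) × 25 + 3 = 254903.
Real time: 254903 / (25) = 254903/25 s.
Target frame: (254903/25) × (60) = 3058836/5 ≈ 611767.200 → 611767.
At 60 labels/s: frame 611767 → 02:49:56:07.

02:49:56:07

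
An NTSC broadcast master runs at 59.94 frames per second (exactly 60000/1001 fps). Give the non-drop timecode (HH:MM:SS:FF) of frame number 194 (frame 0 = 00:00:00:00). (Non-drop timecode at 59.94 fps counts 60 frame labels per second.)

194 ÷ 60 = 3 full seconds, remainder 14 frames.
3 s = 0 h 0 min 3 s.
Timecode: 00:00:03:14.

00:00:03:14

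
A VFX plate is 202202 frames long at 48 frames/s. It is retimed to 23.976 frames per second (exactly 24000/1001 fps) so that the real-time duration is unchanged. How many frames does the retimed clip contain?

Target frames = source frames × (target rate / source rate) = 202202 × (24000/1001)/(48) = 202202 × 500/1001 = 101000.

101000 frames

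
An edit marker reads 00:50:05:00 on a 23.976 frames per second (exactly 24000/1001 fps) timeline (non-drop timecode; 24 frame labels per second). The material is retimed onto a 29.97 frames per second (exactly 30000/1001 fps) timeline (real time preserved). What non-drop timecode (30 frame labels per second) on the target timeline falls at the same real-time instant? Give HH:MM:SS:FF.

00:50:05:00

Source frame index: (0×3600 + 50×60 + 5) × 24 + 0 = 72120.
Real time: 72120 / (24000/1001) = 601601/200 s.
Target frame: (601601/200) × (30000/1001) = 90150.
At 30 labels/s: frame 90150 → 00:50:05:00.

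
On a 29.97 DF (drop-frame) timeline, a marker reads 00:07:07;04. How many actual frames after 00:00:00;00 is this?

As if non-drop at 30 labels/s: (0 × 3600 + 7 × 60 + 7) × 30 + 4 = 12814.
Minute boundaries passed: 7; those not divisible by 10: 7 − 0 = 7; dropped labels = 2 × 7 = 14.
Actual frame index = 12814 − 14 = 12800.

12800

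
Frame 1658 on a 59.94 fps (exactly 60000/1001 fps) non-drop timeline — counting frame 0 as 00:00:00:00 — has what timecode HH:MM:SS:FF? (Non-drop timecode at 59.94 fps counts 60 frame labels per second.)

00:00:27:38

1658 ÷ 60 = 27 full seconds, remainder 38 frames.
27 s = 0 h 0 min 27 s.
Timecode: 00:00:27:38.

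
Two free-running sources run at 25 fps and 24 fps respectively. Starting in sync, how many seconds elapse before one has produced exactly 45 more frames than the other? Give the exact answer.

45 seconds

The gap grows by |24 − 25| = 1 frame per second.
Time for a 45-frame gap: 45 ÷ (1) = 45 s.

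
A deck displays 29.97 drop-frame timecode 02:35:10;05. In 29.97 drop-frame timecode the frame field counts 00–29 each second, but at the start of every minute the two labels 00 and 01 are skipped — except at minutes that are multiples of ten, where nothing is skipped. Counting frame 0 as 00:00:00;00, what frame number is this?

As if non-drop at 30 labels/s: (2 × 3600 + 35 × 60 + 10) × 30 + 5 = 279305.
Minute boundaries passed: 155; those not divisible by 10: 155 − 15 = 140; dropped labels = 2 × 140 = 280.
Actual frame index = 279305 − 280 = 279025.

279025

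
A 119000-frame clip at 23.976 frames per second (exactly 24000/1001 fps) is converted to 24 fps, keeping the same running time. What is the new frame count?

119119 frames

Target frames = source frames × (target rate / source rate) = 119000 × (24)/(24000/1001) = 119000 × 1001/1000 = 119119.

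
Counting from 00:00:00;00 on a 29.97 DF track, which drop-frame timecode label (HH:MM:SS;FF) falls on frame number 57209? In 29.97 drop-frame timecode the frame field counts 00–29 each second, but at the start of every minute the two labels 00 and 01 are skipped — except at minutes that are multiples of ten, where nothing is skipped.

00:31:48;25

Ten DF minutes hold 17982 frames, so frame 57209 lies in block 3 (frames 53946–71927) with 3263 frames into that block.
The block's first minute is 1800 frames and the rest 1798 each; 3263 frames reaches minute 1, so 3 × 18 + 1 × 2 = 56 labels have been skipped so far.
Adding those back, label number 57209 + 56 = 57265 at 30 labels/s is 1908 s + 25 f = 0 h 31 min 48 s frame 25, i.e. 00:31:48;25.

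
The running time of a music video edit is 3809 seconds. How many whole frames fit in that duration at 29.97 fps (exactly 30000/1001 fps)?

114155 frames

Frames = 3809 × 30000/1001 = 8790000/77 ≈ 114155.8442.
Complete frames: 114155.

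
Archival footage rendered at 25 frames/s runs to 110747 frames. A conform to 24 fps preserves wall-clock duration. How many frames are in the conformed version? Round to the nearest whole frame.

Frames at target rate = 110747 × (24) / (25) = 2657928/25 ≈ 106317.120.
Nearest whole frame: 106317.

106317 frames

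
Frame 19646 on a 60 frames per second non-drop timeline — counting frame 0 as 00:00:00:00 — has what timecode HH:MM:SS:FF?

00:05:27:26

19646 ÷ 60 = 327 full seconds, remainder 26 frames.
327 s = 0 h 5 min 27 s.
Timecode: 00:05:27:26.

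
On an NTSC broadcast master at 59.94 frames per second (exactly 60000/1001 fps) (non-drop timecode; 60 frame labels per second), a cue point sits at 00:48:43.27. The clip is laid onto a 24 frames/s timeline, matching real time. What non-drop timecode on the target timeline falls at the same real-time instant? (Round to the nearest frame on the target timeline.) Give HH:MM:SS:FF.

Source frame index: (0×3600 + 48×60 + 43) × 60 + 27 = 175407.
Real time: 175407 / (60000/1001) = 58527469/20000 s.
Target frame: (58527469/20000) × (24) = 175582407/2500 ≈ 70232.963 → 70233.
At 24 labels/s: frame 70233 → 00:48:46:09.

00:48:46:09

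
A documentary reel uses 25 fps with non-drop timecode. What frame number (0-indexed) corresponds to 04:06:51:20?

Total seconds to the label: (4 × 3600 + 6 × 60 + 51) = 14811.
Frame index = 14811 × 25 + 20 = 370295.

frame 370295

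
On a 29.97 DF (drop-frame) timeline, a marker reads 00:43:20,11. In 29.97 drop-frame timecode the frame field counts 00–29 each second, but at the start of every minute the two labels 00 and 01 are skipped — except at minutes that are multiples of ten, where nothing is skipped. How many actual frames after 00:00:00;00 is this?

77933

Complete 10-minute blocks: 4, each 17982 frames → 71928.
Remaining 3 whole minutes in the current block: 1800 + 2 × 1798 = 5396 frames.
Within the current minute: 20 × 30 + 11 − 2 = 609 (labels ;00/;01 skipped at this minute). Total = 71928 + 5396 + 609 = 77933.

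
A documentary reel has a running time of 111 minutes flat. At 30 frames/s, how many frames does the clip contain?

199800 frames

111 min = 6660 s.
Frames = 6660 × 30 = 199800.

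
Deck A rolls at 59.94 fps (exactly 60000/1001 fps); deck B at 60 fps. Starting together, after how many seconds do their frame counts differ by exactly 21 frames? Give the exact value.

The gap grows by |60 − 60000/1001| = 60/1001 frames per second.
Time for a 21-frame gap: 21 ÷ (60/1001) = 350.35 s.

350.35 seconds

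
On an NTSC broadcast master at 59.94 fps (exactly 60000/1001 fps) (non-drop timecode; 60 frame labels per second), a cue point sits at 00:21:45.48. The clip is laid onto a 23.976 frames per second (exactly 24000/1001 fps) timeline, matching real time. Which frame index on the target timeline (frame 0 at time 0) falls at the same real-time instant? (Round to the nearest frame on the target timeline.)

Source frame index: (0×3600 + 21×60 + 45) × 60 + 48 = 78348.
Real time: 78348 / (60000/1001) = 6535529/5000 s.
Target frame: (6535529/5000) × (24000/1001) = 156696/5 ≈ 31339.200 → 31339.

frame 31339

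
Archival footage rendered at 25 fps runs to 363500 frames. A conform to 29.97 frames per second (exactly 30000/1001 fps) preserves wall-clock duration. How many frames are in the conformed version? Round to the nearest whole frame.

435764 frames

Frames at target rate = 363500 × (30000/1001) / (25) = 436200000/1001 ≈ 435764.236.
Nearest whole frame: 435764.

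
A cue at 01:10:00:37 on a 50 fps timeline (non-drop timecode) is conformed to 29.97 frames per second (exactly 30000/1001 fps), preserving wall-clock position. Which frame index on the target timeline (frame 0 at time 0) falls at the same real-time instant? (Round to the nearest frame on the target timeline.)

Source frame index: (1×3600 + 10×60 + 0) × 50 + 37 = 210037.
Real time: 210037 / (50) = 210037/50 s.
Target frame: (210037/50) × (30000/1001) = 126022200/1001 ≈ 125896.304 → 125896.

frame 125896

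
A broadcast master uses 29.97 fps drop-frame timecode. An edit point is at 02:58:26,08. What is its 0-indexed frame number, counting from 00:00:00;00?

Complete 10-minute blocks: 17, each 17982 frames → 305694.
Remaining 8 whole minutes in the current block: 1800 + 7 × 1798 = 14386 frames.
Within the current minute: 26 × 30 + 8 − 2 = 786 (labels ;00/;01 skipped at this minute). Total = 305694 + 14386 + 786 = 320866.

320866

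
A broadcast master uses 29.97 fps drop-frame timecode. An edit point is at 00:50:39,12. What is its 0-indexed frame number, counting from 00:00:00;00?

As if non-drop at 30 labels/s: (0 × 3600 + 50 × 60 + 39) × 30 + 12 = 91182.
Minute boundaries passed: 50; those not divisible by 10: 50 − 5 = 45; dropped labels = 2 × 45 = 90.
Actual frame index = 91182 − 90 = 91092.

91092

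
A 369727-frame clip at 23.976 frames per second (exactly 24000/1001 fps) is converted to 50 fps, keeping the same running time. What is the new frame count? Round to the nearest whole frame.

Frames at target rate = 369727 × (50) / (24000/1001) = 370096727/480 ≈ 771034.848.
Nearest whole frame: 771035.

771035 frames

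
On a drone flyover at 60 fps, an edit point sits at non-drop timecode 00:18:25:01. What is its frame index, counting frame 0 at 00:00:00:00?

Total seconds to the label: (0 × 3600 + 18 × 60 + 25) = 1105.
Frame index = 1105 × 60 + 1 = 66301.

66301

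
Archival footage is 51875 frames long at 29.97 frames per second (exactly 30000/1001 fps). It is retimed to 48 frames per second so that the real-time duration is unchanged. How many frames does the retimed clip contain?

83083 frames

Target frames = source frames × (target rate / source rate) = 51875 × (48)/(30000/1001) = 51875 × 1001/625 = 83083.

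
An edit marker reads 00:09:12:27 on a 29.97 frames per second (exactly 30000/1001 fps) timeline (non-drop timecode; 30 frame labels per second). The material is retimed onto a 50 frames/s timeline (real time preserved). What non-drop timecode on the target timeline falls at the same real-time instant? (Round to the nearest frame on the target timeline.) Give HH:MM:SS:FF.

Source frame index: (0×3600 + 9×60 + 12) × 30 + 27 = 16587.
Real time: 16587 / (30000/1001) = 5534529/10000 s.
Target frame: (5534529/10000) × (50) = 5534529/200 ≈ 27672.645 → 27673.
At 50 labels/s: frame 27673 → 00:09:13:23.

00:09:13:23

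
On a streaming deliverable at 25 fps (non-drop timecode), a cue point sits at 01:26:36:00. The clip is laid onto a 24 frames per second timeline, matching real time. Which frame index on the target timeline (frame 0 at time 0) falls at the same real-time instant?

frame 124704

Source frame index: (1×3600 + 26×60 + 36) × 25 + 0 = 129900.
Real time: 129900 / (25) = 5196 s.
Target frame: (5196) × (24) = 124704.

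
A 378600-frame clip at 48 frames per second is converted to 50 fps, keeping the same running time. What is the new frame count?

394375 frames

Target frames = source frames × (target rate / source rate) = 378600 × (50)/(48) = 378600 × 25/24 = 394375.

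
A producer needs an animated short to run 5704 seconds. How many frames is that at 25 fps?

142600 frames

Frames = 5704 × 25 = 142600.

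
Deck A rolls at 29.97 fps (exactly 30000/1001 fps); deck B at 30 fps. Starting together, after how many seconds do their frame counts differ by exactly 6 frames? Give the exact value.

The gap grows by |30 − 30000/1001| = 30/1001 frames per second.
Time for a 6-frame gap: 6 ÷ (30/1001) = 200.2 s.

200.2 seconds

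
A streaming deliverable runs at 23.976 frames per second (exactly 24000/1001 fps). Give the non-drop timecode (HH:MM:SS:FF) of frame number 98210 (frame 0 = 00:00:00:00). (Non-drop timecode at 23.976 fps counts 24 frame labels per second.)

98210 ÷ 24 = 4092 full seconds, remainder 2 frames.
4092 s = 1 h 8 min 12 s.
Timecode: 01:08:12:02.

01:08:12:02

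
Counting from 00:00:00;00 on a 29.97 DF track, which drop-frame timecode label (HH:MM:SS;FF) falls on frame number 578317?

Ten DF minutes hold 17982 frames, so frame 578317 lies in block 32 (frames 575424–593405) with 2893 frames into that block.
The block's first minute is 1800 frames and the rest 1798 each; 2893 frames reaches minute 1, so 32 × 18 + 1 × 2 = 578 labels have been skipped so far.
Adding those back, label number 578317 + 578 = 578895 at 30 labels/s is 19296 s + 15 f = 5 h 21 min 36 s frame 15, i.e. 05:21:36;15.

05:21:36;15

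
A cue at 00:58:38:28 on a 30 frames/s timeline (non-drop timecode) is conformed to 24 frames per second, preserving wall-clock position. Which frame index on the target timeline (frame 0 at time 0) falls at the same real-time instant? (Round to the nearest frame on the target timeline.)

frame 84454

Source frame index: (0×3600 + 58×60 + 38) × 30 + 28 = 105568.
Real time: 105568 / (30) = 52784/15 s.
Target frame: (52784/15) × (24) = 422272/5 ≈ 84454.400 → 84454.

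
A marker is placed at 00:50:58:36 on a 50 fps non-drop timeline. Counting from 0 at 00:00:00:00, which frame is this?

Total seconds to the label: (0 × 3600 + 50 × 60 + 58) = 3058.
Frame index = 3058 × 50 + 36 = 152936.

frame 152936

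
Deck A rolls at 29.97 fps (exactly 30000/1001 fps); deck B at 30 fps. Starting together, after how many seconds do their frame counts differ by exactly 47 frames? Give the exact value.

47047/30 seconds

The gap grows by |30 − 30000/1001| = 30/1001 frames per second.
Time for a 47-frame gap: 47 ÷ (30/1001) = 47047/30 s.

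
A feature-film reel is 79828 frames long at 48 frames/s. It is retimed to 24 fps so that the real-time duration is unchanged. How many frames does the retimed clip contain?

Target frames = source frames × (target rate / source rate) = 79828 × (24)/(48) = 79828 × 1/2 = 39914.

39914 frames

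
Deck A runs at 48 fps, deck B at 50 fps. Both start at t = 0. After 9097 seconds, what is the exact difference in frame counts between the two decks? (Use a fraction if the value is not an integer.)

A emits 48 × 9097 = 436656 frames; B emits 50 × 9097 = 454850.
Difference = 18194 frames; B is ahead of A.

18194 frames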